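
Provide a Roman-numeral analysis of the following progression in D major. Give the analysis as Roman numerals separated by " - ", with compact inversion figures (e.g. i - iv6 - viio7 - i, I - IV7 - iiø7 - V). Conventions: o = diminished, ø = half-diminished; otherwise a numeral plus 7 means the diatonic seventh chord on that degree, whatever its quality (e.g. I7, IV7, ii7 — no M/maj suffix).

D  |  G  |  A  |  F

D: major triad on D = scale degree 1 → I.
G: root G is the subdominant; major triad there is IV.
A has root A, degree 5 in D major, so V.
F is non-diatonic — bIII, a mixture chord from D minor.

I - IV - V - bIII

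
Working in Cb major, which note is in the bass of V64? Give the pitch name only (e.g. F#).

Db

V in Cb major has root Gb; the chord is Gb-Bb-Db.
The figure 64 means second inversion — the fifth is in the bass.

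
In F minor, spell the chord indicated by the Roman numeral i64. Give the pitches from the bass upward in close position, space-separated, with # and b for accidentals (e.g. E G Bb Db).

The numeral's case and figure indicate a minor triad. In F minor its root, the tonic, is F.
Stacking thirds from F gives F-Ab-C.
The figured bass 64 indicates second inversion, placing the fifth (C) in the bass: C-F-Ab.

C F Ab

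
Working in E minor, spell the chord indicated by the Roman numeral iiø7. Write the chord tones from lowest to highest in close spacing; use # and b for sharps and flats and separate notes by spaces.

F# A C E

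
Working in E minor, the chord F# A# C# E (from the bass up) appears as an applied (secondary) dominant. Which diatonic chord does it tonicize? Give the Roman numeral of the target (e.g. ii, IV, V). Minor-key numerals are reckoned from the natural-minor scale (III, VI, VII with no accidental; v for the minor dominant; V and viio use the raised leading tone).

V

The chord is a dominant seventh chord on F#.
A dominant resolves down a perfect fifth: F# → B. In E minor, B is scale degree 5, i.e. V.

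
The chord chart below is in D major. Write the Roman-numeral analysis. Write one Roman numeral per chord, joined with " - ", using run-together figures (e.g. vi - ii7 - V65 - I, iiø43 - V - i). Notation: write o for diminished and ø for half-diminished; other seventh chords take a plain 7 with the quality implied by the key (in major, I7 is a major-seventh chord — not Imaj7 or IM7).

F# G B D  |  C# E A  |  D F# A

F#-G-B-D: root G is the subdominant; major seventh chord there is IV42.
C#-E-A: major triad on A = scale degree 5 → V6.
D-F#-A: major triad on D = scale degree 1 → I.

IV42 - V6 - I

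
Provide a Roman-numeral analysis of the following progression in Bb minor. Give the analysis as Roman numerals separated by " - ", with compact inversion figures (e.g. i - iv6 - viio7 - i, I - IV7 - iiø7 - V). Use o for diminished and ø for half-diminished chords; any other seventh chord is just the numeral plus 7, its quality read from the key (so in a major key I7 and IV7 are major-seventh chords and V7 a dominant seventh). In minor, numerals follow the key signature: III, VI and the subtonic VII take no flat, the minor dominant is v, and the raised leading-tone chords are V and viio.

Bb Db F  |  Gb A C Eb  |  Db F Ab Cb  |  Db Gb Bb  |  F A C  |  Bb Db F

i - viio42 - V7/VI - VI64 - V - i

Bb-Db-F has root Bb, degree 1 in Bb minor, so i.
Gb-A-C-Eb: fully diminished seventh chord on A = scale degree 7 → viio42.
Db-F-Ab-Cb: a dominant seventh chord on Db, the applied dominant of VI → V7/VI.
Db-Gb-Bb: root Gb is the submediant; major triad there is VI64.
F-A-C has root F, degree 5 in Bb minor, so V.
Bb-Db-F: root Bb is the tonic; minor triad there is i.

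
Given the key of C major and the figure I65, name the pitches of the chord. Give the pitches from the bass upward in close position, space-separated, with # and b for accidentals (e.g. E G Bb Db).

E G B C

In C major, scale degree 1 is C, and the diatonic chord built there is a major seventh chord.
That chord is spelled C-E-G-B.
With the 65 figure the chord is in first inversion; from the bass E upward in close position it reads E-G-B-C.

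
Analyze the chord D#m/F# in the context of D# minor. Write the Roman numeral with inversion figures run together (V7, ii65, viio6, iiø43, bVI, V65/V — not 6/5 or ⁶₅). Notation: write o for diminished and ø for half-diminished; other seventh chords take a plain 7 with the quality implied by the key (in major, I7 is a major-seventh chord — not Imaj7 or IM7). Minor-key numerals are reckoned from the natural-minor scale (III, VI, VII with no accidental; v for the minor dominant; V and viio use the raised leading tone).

i6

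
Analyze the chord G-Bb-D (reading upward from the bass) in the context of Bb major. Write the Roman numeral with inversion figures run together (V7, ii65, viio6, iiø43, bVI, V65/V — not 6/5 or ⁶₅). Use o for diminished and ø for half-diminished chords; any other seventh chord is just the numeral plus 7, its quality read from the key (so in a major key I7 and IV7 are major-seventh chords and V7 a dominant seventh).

vi

The pitches G-Bb-D form a minor triad rooted on G.
G is scale degree 6 in Bb major, and a minor triad on that degree is written vi.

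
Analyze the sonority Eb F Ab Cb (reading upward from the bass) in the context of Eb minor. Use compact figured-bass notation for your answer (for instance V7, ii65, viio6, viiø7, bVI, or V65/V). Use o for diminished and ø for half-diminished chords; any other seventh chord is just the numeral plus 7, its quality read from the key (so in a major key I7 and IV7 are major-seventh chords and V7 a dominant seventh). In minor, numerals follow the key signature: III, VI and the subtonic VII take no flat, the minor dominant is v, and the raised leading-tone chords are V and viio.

iiø42

The pitches F-Ab-Cb-Eb form a half-diminished seventh chord rooted on F.
F is scale degree 2 in Eb minor, and a half-diminished seventh chord on that degree is written iiø7.
With Eb in the bass the chord is in third inversion, so the figured bass is 42.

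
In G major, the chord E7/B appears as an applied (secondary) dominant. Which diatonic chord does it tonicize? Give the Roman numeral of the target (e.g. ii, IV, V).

ii

The chord is a dominant seventh chord on E.
A dominant resolves down a perfect fifth: E → A. In G major, A is scale degree 2, i.e. ii.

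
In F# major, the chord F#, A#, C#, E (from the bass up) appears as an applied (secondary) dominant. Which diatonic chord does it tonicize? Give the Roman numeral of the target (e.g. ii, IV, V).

IV

The chord is a dominant seventh chord on F#.
A dominant resolves down a perfect fifth: F# → B. In F# major, B is scale degree 4, i.e. IV.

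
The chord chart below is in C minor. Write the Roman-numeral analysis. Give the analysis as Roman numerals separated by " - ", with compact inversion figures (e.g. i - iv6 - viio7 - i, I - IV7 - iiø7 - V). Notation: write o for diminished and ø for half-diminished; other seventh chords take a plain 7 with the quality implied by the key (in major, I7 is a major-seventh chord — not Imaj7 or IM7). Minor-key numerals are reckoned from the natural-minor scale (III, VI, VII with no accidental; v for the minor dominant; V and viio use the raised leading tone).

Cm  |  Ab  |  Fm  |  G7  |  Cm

Cm has root C, degree 1 in C minor, so i.
Ab: major triad on Ab = scale degree 6 → VI.
Fm: minor triad on F = scale degree 4 → iv.
G7: root G is the dominant; dominant seventh chord there is V7.
Cm has root C, degree 1 in C minor, so i.

i - VI - iv - V7 - i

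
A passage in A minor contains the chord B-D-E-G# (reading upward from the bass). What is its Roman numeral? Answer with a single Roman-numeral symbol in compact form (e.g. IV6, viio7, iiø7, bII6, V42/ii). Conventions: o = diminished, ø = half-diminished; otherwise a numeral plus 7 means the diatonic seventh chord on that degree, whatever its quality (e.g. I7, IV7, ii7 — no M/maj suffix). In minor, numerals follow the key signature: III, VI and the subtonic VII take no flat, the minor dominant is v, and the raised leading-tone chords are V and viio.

The pitches E-G#-B-D form a dominant seventh chord rooted on E.
E is scale degree 5 in A minor, and a dominant seventh chord on that degree is written V7.
With B in the bass the chord is in second inversion, so the figured bass is 43.

V43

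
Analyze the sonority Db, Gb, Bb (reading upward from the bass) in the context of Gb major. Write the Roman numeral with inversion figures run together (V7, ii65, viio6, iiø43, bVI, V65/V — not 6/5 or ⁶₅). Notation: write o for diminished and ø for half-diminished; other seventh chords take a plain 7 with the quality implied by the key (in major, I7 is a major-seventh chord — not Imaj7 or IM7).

I64

The pitches Gb-Bb-Db form a major triad rooted on Gb.
Gb is scale degree 1 in Gb major, and a major triad on that degree is written I.
With Db in the bass the chord is in second inversion, so the figured bass is 64.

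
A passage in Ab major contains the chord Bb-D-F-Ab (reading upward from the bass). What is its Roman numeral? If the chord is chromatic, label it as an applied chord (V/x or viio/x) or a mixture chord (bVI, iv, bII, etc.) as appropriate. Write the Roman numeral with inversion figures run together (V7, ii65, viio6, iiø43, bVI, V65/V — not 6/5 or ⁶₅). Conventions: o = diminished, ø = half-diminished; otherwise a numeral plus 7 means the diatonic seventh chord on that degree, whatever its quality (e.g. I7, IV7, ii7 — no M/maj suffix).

Stacked in thirds the chord is Bb-D-F-Ab: a dominant seventh chord on Bb.
Bb is not a diatonic chord root with this quality in Ab major, but it lies a perfect fifth above Eb (V), so the chord functions as an applied dominant of V.

V7/V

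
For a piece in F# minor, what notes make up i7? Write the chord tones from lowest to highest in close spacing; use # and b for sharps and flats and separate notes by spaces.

F# A C# E

In F# minor, the tonic is F#, and the diatonic chord built there is a minor seventh chord.
Stacking thirds from F# gives F#-A-C#-E.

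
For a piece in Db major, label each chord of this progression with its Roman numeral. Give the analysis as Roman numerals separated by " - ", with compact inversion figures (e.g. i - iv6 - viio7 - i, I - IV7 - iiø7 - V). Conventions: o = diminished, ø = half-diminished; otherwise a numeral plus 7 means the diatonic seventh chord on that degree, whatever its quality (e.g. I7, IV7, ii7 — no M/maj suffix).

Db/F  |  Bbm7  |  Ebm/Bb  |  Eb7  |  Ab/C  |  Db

Db/F: major triad on Db = scale degree 1 → I6.
Bbm7: minor seventh chord on Bb = scale degree 6 → vi7.
Ebm/Bb: root Eb is the supertonic; minor triad there is ii64.
Eb7 is the secondary dominant of V (dominant seventh chord on Eb): V7/V.
Ab/C: root Ab is the dominant; major triad there is V6.
Db: major triad on Db = scale degree 1 → I.

I6 - vi7 - ii64 - V7/V - V6 - I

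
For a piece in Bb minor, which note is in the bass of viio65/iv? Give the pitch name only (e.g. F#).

F

The applied chord viio65/iv is rooted on D: D-F-Ab-Cb.
The figure 65 means first inversion — the third is in the bass.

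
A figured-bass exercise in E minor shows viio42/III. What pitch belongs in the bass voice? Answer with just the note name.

Eb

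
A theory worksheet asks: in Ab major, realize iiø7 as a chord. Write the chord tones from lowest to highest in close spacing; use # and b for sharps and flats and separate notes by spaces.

Scale degree 2 in Ab major is Bb; here the chord built on it is altered to a half-diminished seventh chord. iiø7 is the half-diminished supertonic seventh, borrowed from the parallel minor.
So the chord is Bb-Db-Fb-Ab.

Bb Db Fb Ab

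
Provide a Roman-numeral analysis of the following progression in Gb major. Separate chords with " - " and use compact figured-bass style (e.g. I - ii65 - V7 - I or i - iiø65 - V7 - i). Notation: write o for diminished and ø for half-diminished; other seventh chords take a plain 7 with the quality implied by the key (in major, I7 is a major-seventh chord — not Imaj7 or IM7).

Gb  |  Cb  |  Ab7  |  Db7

Gb: root Gb is the tonic; major triad there is I.
Cb: root Cb is the subdominant; major triad there is IV.
Ab7: chromatic; Ab is V of V, so V7/V.
Db7: root Db is the dominant; dominant seventh chord there is V7.

I - IV - V7/V - V7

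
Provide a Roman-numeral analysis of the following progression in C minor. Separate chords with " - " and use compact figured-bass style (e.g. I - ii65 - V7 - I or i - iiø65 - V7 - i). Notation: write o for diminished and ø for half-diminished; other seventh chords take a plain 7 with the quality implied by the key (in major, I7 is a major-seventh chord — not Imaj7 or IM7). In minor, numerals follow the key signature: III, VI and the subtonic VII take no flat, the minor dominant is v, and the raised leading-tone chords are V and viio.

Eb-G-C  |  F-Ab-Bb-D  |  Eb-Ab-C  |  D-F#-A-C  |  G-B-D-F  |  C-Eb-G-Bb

Eb-G-C: minor triad on C = scale degree 1 → i6.
F-Ab-Bb-D: dominant seventh chord on Bb = scale degree 7 → VII43.
Eb-Ab-C: root Ab is the submediant; major triad there is VI64.
D-F#-A-C: a dominant seventh chord on D, the applied dominant of V → V7/V.
G-B-D-F: dominant seventh chord on G = scale degree 5 → V7.
C-Eb-G-Bb: root C is the tonic; minor seventh chord there is i7.

i6 - VII43 - VI64 - V7/V - V7 - i7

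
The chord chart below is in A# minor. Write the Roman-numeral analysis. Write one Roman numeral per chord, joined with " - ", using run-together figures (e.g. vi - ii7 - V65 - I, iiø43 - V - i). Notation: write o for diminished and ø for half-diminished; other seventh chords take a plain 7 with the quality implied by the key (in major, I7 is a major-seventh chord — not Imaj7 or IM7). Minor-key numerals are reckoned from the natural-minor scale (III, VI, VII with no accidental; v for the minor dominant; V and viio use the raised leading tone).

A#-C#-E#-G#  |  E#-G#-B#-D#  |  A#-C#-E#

A#-C#-E#-G#: minor seventh chord on A# = scale degree 1 → i7.
E#-G#-B#-D#: root E# is the dominant; minor seventh chord there is v7.
A#-C#-E# has root A#, degree 1 in A# minor, so i.

i7 - v7 - i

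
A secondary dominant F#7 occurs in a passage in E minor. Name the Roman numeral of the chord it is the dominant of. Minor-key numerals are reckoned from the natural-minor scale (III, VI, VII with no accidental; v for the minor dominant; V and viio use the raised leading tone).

V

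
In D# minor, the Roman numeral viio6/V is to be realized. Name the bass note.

B#

The applied chord viio6/V is rooted on G##: G##-B#-D#.
The figure 6 means first inversion — the third is in the bass.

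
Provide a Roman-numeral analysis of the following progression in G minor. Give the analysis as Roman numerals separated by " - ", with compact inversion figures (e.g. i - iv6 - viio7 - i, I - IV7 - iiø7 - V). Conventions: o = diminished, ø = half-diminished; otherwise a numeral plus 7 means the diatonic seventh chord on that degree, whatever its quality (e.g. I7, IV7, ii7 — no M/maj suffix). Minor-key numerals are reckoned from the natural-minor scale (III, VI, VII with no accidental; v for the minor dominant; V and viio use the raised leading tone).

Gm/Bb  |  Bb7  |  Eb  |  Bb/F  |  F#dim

i6 - V7/VI - VI - III64 - viio

Gm/Bb has root G, degree 1 in G minor, so i6.
Bb7: chromatic; Bb is V of VI, so V7/VI.
Eb: root Eb is the submediant; major triad there is VI.
Bb/F: root Bb is the mediant; major triad there is III64.
F#dim has root F#, degree 7 in G minor, so viio.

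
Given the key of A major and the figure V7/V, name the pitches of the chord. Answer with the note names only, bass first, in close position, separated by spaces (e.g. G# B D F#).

V7/V is a secondary dominant — the dominant seventh of V. V in A major is E, so the applied chord's root is B, a perfect fifth above.
Building a dominant seventh chord on B gives B-D#-F#-A.

B D# F# A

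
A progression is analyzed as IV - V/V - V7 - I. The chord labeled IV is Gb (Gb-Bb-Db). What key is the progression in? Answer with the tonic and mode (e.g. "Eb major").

The chord Gb is a major triad rooted on Gb; its label is IV.
Counting down 3 scale steps from Gb places the tonic on Db; a major triad on degree 4 is diatonic only in major.

Db major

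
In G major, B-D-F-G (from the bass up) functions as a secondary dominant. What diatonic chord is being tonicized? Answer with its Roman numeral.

The chord is a dominant seventh chord on G.
A dominant resolves down a perfect fifth: G → C. In G major, C is scale degree 4, i.e. IV.

IV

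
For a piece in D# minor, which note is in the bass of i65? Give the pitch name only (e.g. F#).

F#

i in D# minor has root D#; the chord is D#-F#-A#-C#.
The figure 65 means first inversion — the third is in the bass.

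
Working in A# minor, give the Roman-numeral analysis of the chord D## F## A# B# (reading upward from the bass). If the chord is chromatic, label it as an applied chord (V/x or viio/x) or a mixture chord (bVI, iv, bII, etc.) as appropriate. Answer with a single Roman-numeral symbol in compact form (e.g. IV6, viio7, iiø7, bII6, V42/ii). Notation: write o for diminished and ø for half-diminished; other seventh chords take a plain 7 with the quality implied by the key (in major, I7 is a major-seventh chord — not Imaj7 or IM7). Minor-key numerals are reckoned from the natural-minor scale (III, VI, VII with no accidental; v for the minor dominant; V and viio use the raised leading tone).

V65/V

The pitches B#-D##-F##-A# form a dominant seventh chord rooted on B#.
B# is not a diatonic chord root with this quality in A# minor, but it lies a perfect fifth above E# (V), so the chord functions as an applied dominant of V.
With D## in the bass the chord is in first inversion, so the figured bass is 65.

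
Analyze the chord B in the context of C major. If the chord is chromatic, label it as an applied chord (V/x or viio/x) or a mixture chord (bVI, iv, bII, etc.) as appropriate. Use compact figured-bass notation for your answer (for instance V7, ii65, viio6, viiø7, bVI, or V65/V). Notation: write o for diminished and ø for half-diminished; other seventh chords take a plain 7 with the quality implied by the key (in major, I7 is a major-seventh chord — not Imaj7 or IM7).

V/iii

The pitches B-D#-F# form a major triad rooted on B.
B is not a diatonic chord root with this quality in C major, but it lies a perfect fifth above E (iii), so the chord functions as an applied dominant of iii.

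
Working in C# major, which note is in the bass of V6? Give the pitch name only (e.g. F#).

V in C# major has root G#; the chord is G#-B#-D#.
The figure 6 means first inversion — the third is in the bass.

B#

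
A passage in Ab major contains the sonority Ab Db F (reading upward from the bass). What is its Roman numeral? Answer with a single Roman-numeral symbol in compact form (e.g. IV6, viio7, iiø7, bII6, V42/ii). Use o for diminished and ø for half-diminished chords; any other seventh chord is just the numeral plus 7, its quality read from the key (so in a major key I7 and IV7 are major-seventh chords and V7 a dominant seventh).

The pitches Db-F-Ab form a major triad rooted on Db.
Db is scale degree 4 in Ab major, and a major triad on that degree is written IV.
With Ab in the bass the chord is in second inversion, so the figured bass is 64.

IV64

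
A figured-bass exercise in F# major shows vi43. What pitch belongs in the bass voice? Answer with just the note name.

vi in F# major has root D#; the chord is D#-F#-A#-C#.
The figure 43 means second inversion — the fifth is in the bass.

A#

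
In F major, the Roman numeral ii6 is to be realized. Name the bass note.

Bb

ii in F major has root G; the chord is G-Bb-D.
The figure 6 means first inversion — the third is in the bass.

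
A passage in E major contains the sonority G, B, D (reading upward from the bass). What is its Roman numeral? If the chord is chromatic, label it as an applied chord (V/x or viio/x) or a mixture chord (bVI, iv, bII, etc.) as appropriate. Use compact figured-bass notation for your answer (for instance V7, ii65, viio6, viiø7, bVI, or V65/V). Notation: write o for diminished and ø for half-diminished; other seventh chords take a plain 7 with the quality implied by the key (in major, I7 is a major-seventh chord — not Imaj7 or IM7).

The pitches G-B-D form a major triad rooted on G.
G is the lowered third degree of E major (diatonic 3 would be G#). This is a major triad on the lowered third degree, borrowed from the parallel minor.

bIII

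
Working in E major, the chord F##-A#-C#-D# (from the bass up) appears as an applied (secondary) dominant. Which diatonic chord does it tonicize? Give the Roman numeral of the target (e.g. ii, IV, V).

The chord is a dominant seventh chord on D#.
A dominant resolves down a perfect fifth: D# → G#. In E major, G# is scale degree 3, i.e. iii.

iii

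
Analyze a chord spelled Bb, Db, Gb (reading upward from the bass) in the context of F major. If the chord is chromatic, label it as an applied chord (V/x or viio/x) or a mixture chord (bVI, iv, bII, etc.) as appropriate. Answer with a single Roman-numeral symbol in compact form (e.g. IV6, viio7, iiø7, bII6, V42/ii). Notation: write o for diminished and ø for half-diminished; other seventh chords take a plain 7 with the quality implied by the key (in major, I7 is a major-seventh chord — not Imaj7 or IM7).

bII6

Stacked in thirds the chord is Gb-Bb-Db: a major triad on Gb.
Gb is the lowered second degree of F major (diatonic 2 would be G). This is the Neapolitan sixth — a major triad on the lowered second degree, here in its customary first inversion.
With Bb in the bass the chord is in first inversion, so the figured bass is 6.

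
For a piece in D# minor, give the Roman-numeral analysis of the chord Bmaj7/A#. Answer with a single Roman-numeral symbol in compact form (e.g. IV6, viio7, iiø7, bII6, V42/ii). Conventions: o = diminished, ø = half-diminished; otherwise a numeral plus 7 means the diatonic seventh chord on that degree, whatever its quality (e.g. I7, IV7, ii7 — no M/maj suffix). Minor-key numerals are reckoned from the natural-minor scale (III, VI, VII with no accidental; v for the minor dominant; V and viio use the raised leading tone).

The pitches B-D#-F#-A# form a major seventh chord rooted on B.
B is scale degree 6 in D# minor, and a major seventh chord on that degree is written VI7.
With A# in the bass the chord is in third inversion, so the figured bass is 42.

VI42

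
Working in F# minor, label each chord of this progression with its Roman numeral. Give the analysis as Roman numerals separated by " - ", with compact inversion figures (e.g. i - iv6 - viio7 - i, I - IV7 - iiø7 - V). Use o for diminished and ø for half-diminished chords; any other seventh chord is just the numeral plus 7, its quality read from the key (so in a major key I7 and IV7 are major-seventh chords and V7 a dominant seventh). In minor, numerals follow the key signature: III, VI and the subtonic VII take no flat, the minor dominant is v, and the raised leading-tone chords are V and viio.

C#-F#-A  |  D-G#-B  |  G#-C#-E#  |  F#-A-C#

C#-F#-A has root F#, degree 1 in F# minor, so i64.
D-G#-B: root G# is the supertonic; diminished triad there is iio64.
G#-C#-E# has root C#, degree 5 in F# minor, so V64.
F#-A-C# has root F#, degree 1 in F# minor, so i.

i64 - iio64 - V64 - i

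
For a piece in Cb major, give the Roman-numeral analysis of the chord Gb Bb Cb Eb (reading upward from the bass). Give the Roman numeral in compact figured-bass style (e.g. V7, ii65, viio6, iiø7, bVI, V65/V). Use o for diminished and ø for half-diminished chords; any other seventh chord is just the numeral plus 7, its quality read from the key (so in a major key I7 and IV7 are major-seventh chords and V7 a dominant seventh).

Stacked in thirds the chord is Cb-Eb-Gb-Bb: a major seventh chord on Cb.
Cb is scale degree 1 in Cb major, and a major seventh chord on that degree is written I7.
With Gb in the bass the chord is in second inversion, so the figured bass is 43.

I43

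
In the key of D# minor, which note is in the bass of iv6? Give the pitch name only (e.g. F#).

iv in D# minor has root G#; the chord is G#-B-D#.
The figure 6 means first inversion — the third is in the bass.

B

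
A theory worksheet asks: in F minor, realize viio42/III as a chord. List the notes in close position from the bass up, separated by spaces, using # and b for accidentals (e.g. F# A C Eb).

The slash marks an applied leading-tone chord: viio of III. In F minor, III is Ab, so the leading tone to it is G, a half step below.
Building a fully diminished seventh chord on G gives G-Bb-Db-Fb.
The figured bass 42 indicates third inversion, placing the seventh (Fb) in the bass: Fb-G-Bb-Db.

Fb G Bb Db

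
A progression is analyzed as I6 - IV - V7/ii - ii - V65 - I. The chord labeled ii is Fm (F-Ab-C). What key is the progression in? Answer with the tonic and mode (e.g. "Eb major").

Eb major

The chord Fm is a minor triad rooted on F; its label is ii.
If F is scale degree 2 and the mode makes that degree carry a minor triad, the tonic is Eb and the mode is major.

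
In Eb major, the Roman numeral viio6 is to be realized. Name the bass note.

F

viio in Eb major has root D; the chord is D-F-Ab.
The figure 6 means first inversion — the third is in the bass.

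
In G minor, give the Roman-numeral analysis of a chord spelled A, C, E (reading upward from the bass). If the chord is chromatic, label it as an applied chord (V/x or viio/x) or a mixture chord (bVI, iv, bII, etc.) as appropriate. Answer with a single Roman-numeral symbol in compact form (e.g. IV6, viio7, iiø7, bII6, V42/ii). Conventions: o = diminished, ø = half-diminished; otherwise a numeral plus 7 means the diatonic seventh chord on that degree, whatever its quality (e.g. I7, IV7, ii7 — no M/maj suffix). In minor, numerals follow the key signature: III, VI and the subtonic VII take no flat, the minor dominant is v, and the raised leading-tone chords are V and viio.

The pitches A-C-E form a minor triad rooted on A.
A is the second degree of G minor. This is the minor supertonic, borrowed from the parallel major (the Dorian ii).

ii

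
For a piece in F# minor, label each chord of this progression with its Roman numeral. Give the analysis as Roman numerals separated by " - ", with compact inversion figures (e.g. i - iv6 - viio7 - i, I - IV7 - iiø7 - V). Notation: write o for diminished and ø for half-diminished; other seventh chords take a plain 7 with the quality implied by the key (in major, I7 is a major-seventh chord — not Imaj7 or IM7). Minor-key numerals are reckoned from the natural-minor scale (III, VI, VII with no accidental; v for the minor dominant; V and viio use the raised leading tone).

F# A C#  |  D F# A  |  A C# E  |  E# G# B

i - VI - III - viio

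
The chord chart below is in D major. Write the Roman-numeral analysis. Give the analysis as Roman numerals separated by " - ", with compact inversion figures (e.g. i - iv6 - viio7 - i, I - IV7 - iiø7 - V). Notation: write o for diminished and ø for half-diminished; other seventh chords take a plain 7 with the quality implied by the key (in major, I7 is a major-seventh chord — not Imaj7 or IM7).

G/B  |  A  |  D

IV6 - V - I

G/B: major triad on G = scale degree 4 → IV6.
A: root A is the dominant; major triad there is V.
D: root D is the tonic; major triad there is I.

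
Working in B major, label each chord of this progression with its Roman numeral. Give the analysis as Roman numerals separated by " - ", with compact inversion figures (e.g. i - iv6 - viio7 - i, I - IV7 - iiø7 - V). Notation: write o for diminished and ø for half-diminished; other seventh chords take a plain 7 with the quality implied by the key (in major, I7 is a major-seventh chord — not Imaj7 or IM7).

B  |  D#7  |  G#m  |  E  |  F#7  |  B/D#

I - V7/vi - vi - IV - V7 - I6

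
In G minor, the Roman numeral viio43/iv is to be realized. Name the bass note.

F

The applied chord viio43/iv is rooted on B: B-D-F-Ab.
The figure 43 means second inversion — the fifth is in the bass.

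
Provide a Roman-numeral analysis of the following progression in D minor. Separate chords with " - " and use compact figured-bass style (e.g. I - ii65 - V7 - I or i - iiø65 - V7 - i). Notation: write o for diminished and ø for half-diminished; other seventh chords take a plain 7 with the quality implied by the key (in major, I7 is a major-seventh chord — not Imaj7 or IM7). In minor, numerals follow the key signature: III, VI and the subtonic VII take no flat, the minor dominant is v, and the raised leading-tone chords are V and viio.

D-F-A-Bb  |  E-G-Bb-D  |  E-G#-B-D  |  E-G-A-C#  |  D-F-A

VI65 - iiø7 - V7/V - V43 - i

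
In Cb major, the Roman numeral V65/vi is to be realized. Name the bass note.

G

The applied chord V65/vi is rooted on Eb: Eb-G-Bb-Db.
The figure 65 means first inversion — the third is in the bass.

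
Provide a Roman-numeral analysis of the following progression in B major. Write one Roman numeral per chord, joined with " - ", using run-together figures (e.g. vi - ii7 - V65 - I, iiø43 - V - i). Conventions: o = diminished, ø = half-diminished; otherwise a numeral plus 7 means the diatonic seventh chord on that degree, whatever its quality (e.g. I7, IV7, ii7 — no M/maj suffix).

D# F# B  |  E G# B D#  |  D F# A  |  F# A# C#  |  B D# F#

I6 - IV7 - bIII - V - I

D#-F#-B: major triad on B = scale degree 1 → I6.
E-G#-B-D#: root E is the subdominant; major seventh chord there is IV7.
D-F#-A: major triad on D — chromatic; bIII (borrowed from the parallel minor).
F#-A#-C#: root F# is the dominant; major triad there is V.
B-D#-F#: major triad on B = scale degree 1 → I.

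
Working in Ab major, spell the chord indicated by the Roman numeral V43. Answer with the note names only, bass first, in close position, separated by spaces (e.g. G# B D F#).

Bb Db Eb G

In Ab major, the fifth degree is Eb, and the diatonic chord built there is a dominant seventh chord.
That chord is spelled Eb-G-Bb-Db.
The figured bass 43 indicates second inversion, placing the fifth (Bb) in the bass: Bb-Db-Eb-G.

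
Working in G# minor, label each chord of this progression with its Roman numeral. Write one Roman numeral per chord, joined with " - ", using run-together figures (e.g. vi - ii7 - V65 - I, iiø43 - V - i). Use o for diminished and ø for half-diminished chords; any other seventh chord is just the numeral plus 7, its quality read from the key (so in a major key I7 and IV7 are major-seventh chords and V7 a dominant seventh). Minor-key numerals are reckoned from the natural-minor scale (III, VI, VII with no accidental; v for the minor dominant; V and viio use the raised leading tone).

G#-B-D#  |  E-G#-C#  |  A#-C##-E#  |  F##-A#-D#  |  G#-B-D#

i - iv6 - V/V - V6 - i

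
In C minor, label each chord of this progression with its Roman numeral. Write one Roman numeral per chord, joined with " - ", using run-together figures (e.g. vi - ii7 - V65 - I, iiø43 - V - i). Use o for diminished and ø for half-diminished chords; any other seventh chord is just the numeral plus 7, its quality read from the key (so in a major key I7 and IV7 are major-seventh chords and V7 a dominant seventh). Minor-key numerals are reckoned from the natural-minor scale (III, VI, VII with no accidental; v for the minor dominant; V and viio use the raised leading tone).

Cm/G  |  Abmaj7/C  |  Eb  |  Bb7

i64 - VI65 - III - VII7

Cm/G: root C is the tonic; minor triad there is i64.
Abmaj7/C: major seventh chord on Ab = scale degree 6 → VI65.
Eb has root Eb, degree 3 in C minor, so III.
Bb7: dominant seventh chord on Bb = scale degree 7 → VII7.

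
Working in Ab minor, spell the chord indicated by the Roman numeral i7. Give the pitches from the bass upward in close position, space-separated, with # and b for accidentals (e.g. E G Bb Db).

Ab Cb Eb Gb

In Ab minor, scale degree 1 is Ab, and the diatonic chord built there is a minor seventh chord.
Stacking thirds from Ab gives Ab-Cb-Eb-Gb.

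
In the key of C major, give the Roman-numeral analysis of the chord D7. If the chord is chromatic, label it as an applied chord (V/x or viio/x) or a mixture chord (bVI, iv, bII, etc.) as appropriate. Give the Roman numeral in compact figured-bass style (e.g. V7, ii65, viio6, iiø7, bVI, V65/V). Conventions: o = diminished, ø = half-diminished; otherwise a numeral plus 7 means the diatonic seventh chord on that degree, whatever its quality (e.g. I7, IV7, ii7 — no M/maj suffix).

V7/V

The pitches D-F#-A-C form a dominant seventh chord rooted on D.
D is not a diatonic chord root with this quality in C major, but it lies a perfect fifth above G (V), so the chord functions as an applied dominant of V.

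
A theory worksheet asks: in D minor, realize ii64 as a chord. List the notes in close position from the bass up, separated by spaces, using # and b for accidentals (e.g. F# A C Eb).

Scale degree 2 in D minor is E; here the chord built on it is altered to a minor triad. ii64 is the minor supertonic, borrowed from the parallel major (the Dorian ii).
So the chord is E-G-B, a minor triad.
The figured bass 64 indicates second inversion, placing the fifth (B) in the bass: B-E-G.

B E G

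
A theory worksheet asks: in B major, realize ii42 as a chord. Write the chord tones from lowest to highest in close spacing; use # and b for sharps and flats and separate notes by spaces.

B C# E G#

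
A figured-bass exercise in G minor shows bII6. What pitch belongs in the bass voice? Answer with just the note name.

C

bII in G minor has root Ab; the chord is Ab-C-Eb.
The figure 6 means first inversion — the third is in the bass.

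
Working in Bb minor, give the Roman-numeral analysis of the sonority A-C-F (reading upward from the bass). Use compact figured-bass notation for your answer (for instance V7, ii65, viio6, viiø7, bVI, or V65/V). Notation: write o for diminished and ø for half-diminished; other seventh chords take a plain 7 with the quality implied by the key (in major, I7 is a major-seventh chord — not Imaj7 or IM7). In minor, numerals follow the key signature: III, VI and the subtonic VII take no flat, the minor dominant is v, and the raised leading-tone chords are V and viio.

V6

Stacked in thirds the chord is F-A-C: a major triad on F.
F is scale degree 5 in Bb minor, and a major triad on that degree is written V.
With A in the bass the chord is in first inversion, so the figured bass is 6.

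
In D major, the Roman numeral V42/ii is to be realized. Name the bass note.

A

The applied chord V42/ii is rooted on B: B-D#-F#-A.
The figure 42 means third inversion — the seventh is in the bass.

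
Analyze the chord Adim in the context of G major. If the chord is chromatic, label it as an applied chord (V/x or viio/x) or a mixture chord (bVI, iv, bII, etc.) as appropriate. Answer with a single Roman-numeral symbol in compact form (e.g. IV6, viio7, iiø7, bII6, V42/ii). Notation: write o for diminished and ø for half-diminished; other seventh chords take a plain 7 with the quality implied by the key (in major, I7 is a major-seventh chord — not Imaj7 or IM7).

iio

The pitches A-C-Eb form a diminished triad rooted on A.
A is the second degree of G major. This is the diminished supertonic triad, borrowed from the parallel minor.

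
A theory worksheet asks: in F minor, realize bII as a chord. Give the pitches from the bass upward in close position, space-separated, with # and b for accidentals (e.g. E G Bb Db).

bII is the Neapolitan chord — a major triad on the lowered second degree. In F minor that root is Gb.
So the chord is Gb-Bb-Db, a major triad.

Gb Bb Db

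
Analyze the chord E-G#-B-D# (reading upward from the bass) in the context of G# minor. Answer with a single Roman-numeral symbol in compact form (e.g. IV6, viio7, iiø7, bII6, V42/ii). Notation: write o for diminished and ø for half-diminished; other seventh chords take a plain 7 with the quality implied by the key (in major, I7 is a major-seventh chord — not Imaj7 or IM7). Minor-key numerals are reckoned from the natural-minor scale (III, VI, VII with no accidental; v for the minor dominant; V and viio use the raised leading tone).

VI7

The pitches E-G#-B-D# form a major seventh chord rooted on E.
E is scale degree 6 in G# minor, and a major seventh chord on that degree is written VI7.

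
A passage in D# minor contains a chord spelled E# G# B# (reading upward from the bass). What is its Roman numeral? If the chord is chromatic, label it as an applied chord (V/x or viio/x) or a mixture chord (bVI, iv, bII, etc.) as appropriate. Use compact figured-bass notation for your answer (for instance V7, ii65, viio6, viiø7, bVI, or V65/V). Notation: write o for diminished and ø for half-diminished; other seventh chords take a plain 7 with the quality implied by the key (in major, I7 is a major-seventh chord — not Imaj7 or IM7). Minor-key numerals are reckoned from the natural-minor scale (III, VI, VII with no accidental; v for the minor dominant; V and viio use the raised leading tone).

The pitches E#-G#-B# form a minor triad rooted on E#.
E# is the second degree of D# minor. This is the minor supertonic, borrowed from the parallel major (the Dorian ii).

ii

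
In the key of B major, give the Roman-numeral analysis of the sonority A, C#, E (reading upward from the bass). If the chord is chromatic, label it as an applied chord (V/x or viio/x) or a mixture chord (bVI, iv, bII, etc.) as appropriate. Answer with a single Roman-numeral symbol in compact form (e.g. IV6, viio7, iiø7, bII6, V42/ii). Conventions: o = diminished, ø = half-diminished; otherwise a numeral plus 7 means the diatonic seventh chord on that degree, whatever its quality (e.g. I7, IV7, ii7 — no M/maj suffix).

Stacked in thirds the chord is A-C#-E: a major triad on A.
A is the lowered seventh degree of B major (diatonic 7 would be A#). This is a major triad on the lowered seventh degree (the subtonic), borrowed from the parallel minor.

bVII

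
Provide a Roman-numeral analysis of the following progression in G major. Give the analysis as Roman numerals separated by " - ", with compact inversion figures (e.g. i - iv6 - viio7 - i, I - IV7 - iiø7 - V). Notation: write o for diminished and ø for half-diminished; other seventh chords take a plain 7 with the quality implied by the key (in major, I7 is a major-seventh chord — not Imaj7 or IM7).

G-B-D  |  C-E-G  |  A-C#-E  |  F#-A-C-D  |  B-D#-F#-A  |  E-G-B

I - IV - V/V - V65 - V7/vi - vi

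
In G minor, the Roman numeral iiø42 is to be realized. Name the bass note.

G

iiø in G minor has root A; the chord is A-C-Eb-G.
The figure 42 means third inversion — the seventh is in the bass.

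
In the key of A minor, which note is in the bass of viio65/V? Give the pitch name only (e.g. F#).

F#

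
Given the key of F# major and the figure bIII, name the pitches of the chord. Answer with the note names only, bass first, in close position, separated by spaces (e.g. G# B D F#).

A C# E

bIII is a major triad on the lowered third degree, borrowed from the parallel minor. In F# major that root is A.
So the chord is A-C#-E.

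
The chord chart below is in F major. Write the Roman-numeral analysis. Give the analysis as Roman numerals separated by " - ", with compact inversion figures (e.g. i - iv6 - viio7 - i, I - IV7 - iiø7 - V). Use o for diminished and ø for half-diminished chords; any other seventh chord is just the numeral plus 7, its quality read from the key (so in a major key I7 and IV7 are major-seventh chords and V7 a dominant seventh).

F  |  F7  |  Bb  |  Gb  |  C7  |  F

F: root F is the tonic; major triad there is I.
F7: chromatic; F is V of IV, so V7/IV.
Bb has root Bb, degree 4 in F major, so IV.
Gb: Gb with this quality isn't in the key; a major triad on b2 is the Neapolitan chord, bII.
C7 has root C, degree 5 in F major, so V7.
F: major triad on F = scale degree 1 → I.

I - V7/IV - IV - bII - V7 - I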